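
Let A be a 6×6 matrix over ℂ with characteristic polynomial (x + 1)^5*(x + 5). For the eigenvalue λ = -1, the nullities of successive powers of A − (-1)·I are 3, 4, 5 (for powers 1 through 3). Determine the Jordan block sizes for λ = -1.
Block sizes for λ = -1: [3, 1, 1]

From the dimensions of kernels of powers, the number of Jordan blocks of size at least j is d_j − d_{j−1} where d_j = dim ker(N^j) (with d_0 = 0). Computing the differences gives [3, 1, 1].
The number of blocks of size exactly k is (#blocks of size ≥ k) − (#blocks of size ≥ k + 1), so the partition is: 2 block(s) of size 1, 1 block(s) of size 3.
In nonincreasing order the block sizes are [3, 1, 1].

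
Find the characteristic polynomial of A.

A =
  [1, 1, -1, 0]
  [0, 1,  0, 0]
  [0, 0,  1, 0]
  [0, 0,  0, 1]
x^4 - 4*x^3 + 6*x^2 - 4*x + 1

Expanding det(x·I − A) (e.g. by cofactor expansion or by noting that A is similar to its Jordan form J, which has the same characteristic polynomial as A) gives
  χ_A(x) = x^4 - 4*x^3 + 6*x^2 - 4*x + 1
which factors as (x - 1)^4. The eigenvalues (with algebraic multiplicities) are λ = 1 with multiplicity 4.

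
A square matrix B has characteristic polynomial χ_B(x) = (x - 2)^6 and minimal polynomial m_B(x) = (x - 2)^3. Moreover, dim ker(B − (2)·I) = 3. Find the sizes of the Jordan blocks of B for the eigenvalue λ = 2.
Block sizes for λ = 2: [3, 2, 1]

Step 1 — from the characteristic polynomial, algebraic multiplicity of λ = 2 is 6. From dim ker(B − (2)·I) = 3, there are exactly 3 Jordan blocks for λ = 2.
Step 2 — from the minimal polynomial, the factor (x − 2)^3 tells us the largest block for λ = 2 has size 3.
Step 3 — with total size 6, 3 blocks, and largest block 3, the block sizes (in nonincreasing order) are [3, 2, 1].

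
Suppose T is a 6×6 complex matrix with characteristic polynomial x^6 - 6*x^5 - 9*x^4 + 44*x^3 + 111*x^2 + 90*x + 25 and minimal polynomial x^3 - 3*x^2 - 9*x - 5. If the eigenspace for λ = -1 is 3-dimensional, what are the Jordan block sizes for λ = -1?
Block sizes for λ = -1: [2, 1, 1]

Step 1 — from the characteristic polynomial, algebraic multiplicity of λ = -1 is 4. From dim ker(T − (-1)·I) = 3, there are exactly 3 Jordan blocks for λ = -1.
Step 2 — from the minimal polynomial, the factor (x + 1)^2 tells us the largest block for λ = -1 has size 2.
Step 3 — with total size 4, 3 blocks, and largest block 2, the block sizes (in nonincreasing order) are [2, 1, 1].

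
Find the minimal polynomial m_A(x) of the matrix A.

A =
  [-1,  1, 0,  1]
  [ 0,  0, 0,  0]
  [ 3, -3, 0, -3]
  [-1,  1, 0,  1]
x^2

The characteristic polynomial is χ_A(x) = x^4, so the eigenvalues are known. The minimal polynomial is
  m_A(x) = Π_λ (x − λ)^{k_λ}
where k_λ is the size of the *largest* Jordan block for λ (equivalently, the smallest k with (A − λI)^k v = 0 for every generalised eigenvector v of λ).

  λ = 0: largest Jordan block has size 2, contributing (x − 0)^2

So m_A(x) = x^2 = x^2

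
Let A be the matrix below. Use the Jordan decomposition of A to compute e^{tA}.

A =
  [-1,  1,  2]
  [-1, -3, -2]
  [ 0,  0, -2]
e^{tA} =
  [t*exp(-2*t) + exp(-2*t), t*exp(-2*t), 2*t*exp(-2*t)]
  [-t*exp(-2*t), -t*exp(-2*t) + exp(-2*t), -2*t*exp(-2*t)]
  [0, 0, exp(-2*t)]

Strategy: write A = P · J · P⁻¹ where J is a Jordan canonical form, so e^{tA} = P · e^{tJ} · P⁻¹, and e^{tJ} can be computed block-by-block.

A has Jordan form
J =
  [-2,  1,  0]
  [ 0, -2,  0]
  [ 0,  0, -2]
(up to reordering of blocks).

Per-block formulas:
  For a 2×2 Jordan block J_2(-2): exp(t · J_2(-2)) = e^(-2t)·(I + t·N), where N is the 2×2 nilpotent shift.
  For a 1×1 block at λ = -2: exp(t · [-2]) = [e^(-2t)].

After assembling e^{tJ} and conjugating by P, we get:

e^{tA} =
  [t*exp(-2*t) + exp(-2*t), t*exp(-2*t), 2*t*exp(-2*t)]
  [-t*exp(-2*t), -t*exp(-2*t) + exp(-2*t), -2*t*exp(-2*t)]
  [0, 0, exp(-2*t)]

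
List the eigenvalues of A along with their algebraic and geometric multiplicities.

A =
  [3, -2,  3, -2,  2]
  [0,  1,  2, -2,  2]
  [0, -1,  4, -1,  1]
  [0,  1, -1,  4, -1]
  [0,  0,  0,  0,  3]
λ = 3: alg = 5, geom = 3

Step 1 — factor the characteristic polynomial to read off the algebraic multiplicities:
  χ_A(x) = (x - 3)^5

Step 2 — compute geometric multiplicities via the rank-nullity identity g(λ) = n − rank(A − λI):
  rank(A − (3)·I) = 2, so dim ker(A − (3)·I) = n − 2 = 3

Summary:
  λ = 3: algebraic multiplicity = 5, geometric multiplicity = 3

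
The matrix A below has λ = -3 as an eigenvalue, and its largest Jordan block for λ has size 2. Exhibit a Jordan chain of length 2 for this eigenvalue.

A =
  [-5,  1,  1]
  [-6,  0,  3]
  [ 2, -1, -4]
A Jordan chain for λ = -3 of length 2:
v_1 = (-2, -6, 2)ᵀ
v_2 = (1, 0, 0)ᵀ

Let N = A − (-3)·I. We want v_2 with N^2 v_2 = 0 but N^1 v_2 ≠ 0; then v_{j-1} := N · v_j for j = 2, …, 2.

Pick v_2 = (1, 0, 0)ᵀ.
Then v_1 = N · v_2 = (-2, -6, 2)ᵀ.

Sanity check: (A − (-3)·I) v_1 = (0, 0, 0)ᵀ = 0. ✓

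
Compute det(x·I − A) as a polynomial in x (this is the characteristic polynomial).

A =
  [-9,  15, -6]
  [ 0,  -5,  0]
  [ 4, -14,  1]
x^3 + 13*x^2 + 55*x + 75

Expanding det(x·I − A) (e.g. by cofactor expansion or by noting that A is similar to its Jordan form J, which has the same characteristic polynomial as A) gives
  χ_A(x) = x^3 + 13*x^2 + 55*x + 75
which factors as (x + 3)*(x + 5)^2. The eigenvalues (with algebraic multiplicities) are λ = -5 with multiplicity 2, λ = -3 with multiplicity 1.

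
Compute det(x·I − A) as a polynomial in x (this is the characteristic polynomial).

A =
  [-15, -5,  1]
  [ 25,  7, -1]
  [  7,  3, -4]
x^3 + 12*x^2 + 48*x + 64

Expanding det(x·I − A) (e.g. by cofactor expansion or by noting that A is similar to its Jordan form J, which has the same characteristic polynomial as A) gives
  χ_A(x) = x^3 + 12*x^2 + 48*x + 64
which factors as (x + 4)^3. The eigenvalues (with algebraic multiplicities) are λ = -4 with multiplicity 3.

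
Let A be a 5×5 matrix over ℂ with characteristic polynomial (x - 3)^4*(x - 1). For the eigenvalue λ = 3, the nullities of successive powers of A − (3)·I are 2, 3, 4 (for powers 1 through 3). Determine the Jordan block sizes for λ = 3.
Block sizes for λ = 3: [3, 1]

From the dimensions of kernels of powers, the number of Jordan blocks of size at least j is d_j − d_{j−1} where d_j = dim ker(N^j) (with d_0 = 0). Computing the differences gives [2, 1, 1].
The number of blocks of size exactly k is (#blocks of size ≥ k) − (#blocks of size ≥ k + 1), so the partition is: 1 block(s) of size 1, 1 block(s) of size 3.
In nonincreasing order the block sizes are [3, 1].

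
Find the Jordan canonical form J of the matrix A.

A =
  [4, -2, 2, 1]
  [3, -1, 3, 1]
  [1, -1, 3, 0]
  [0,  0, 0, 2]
J_2(2) ⊕ J_2(2)

The characteristic polynomial is
  det(x·I − A) = x^4 - 8*x^3 + 24*x^2 - 32*x + 16 = (x - 2)^4

Eigenvalues and multiplicities (the geometric multiplicity of λ is n − rank(A − λI), which equals the number of Jordan blocks for λ):
  λ = 2: algebraic multiplicity = 4, geometric multiplicity = 2

Determining the block sizes for each eigenvalue:
  λ = 2: with am = 4 and gm = 2, the partition is not yet determined (e.g. several partitions of 4 into 2 parts exist). Let N = A − (2)·I. Computing rank(N^1) = 2, rank(N^2) = 0; the number of blocks of size ≥ j is rank(N^{j−1}) − rank(N^j), giving [2, 2]. So we have 2 block(s) of size 2 → block sizes [2, 2]

Assembling the blocks gives a Jordan form
J =
  [2, 1, 0, 0]
  [0, 2, 0, 0]
  [0, 0, 2, 1]
  [0, 0, 0, 2]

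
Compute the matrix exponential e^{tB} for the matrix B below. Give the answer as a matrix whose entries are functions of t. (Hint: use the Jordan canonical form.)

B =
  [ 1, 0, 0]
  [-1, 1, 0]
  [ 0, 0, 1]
e^{tB} =
  [exp(t), 0, 0]
  [-t*exp(t), exp(t), 0]
  [0, 0, exp(t)]

Strategy: write B = P · J · P⁻¹ where J is a Jordan canonical form, so e^{tB} = P · e^{tJ} · P⁻¹, and e^{tJ} can be computed block-by-block.

B has Jordan form
J =
  [1, 1, 0]
  [0, 1, 0]
  [0, 0, 1]
(up to reordering of blocks).

Per-block formulas:
  For a 2×2 Jordan block J_2(1): exp(t · J_2(1)) = e^(1t)·(I + t·N), where N is the 2×2 nilpotent shift.
  For a 1×1 block at λ = 1: exp(t · [1]) = [e^(1t)].

After assembling e^{tJ} and conjugating by P, we get:

e^{tB} =
  [exp(t), 0, 0]
  [-t*exp(t), exp(t), 0]
  [0, 0, exp(t)]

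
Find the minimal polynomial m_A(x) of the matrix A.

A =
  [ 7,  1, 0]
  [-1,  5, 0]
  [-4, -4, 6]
x^2 - 12*x + 36

The characteristic polynomial is χ_A(x) = (x - 6)^3, so the eigenvalues are known. The minimal polynomial is
  m_A(x) = Π_λ (x − λ)^{k_λ}
where k_λ is the size of the *largest* Jordan block for λ (equivalently, the smallest k with (A − λI)^k v = 0 for every generalised eigenvector v of λ).

  λ = 6: largest Jordan block has size 2, contributing (x − 6)^2

So m_A(x) = (x - 6)^2 = x^2 - 12*x + 36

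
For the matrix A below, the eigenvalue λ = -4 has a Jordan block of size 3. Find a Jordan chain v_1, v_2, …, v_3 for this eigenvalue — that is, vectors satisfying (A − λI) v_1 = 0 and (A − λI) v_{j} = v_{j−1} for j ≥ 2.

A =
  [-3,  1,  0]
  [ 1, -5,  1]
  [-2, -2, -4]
A Jordan chain for λ = -4 of length 3:
v_1 = (2, -2, -4)ᵀ
v_2 = (1, 1, -2)ᵀ
v_3 = (1, 0, 0)ᵀ

Let N = A − (-4)·I. We want v_3 with N^3 v_3 = 0 but N^2 v_3 ≠ 0; then v_{j-1} := N · v_j for j = 3, …, 2.

Pick v_3 = (1, 0, 0)ᵀ.
Then v_2 = N · v_3 = (1, 1, -2)ᵀ.
Then v_1 = N · v_2 = (2, -2, -4)ᵀ.

Sanity check: (A − (-4)·I) v_1 = (0, 0, 0)ᵀ = 0. ✓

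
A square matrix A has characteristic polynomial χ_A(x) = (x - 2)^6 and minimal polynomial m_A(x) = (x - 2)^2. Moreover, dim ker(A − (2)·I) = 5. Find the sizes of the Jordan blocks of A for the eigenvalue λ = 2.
Block sizes for λ = 2: [2, 1, 1, 1, 1]

Step 1 — from the characteristic polynomial, algebraic multiplicity of λ = 2 is 6. From dim ker(A − (2)·I) = 5, there are exactly 5 Jordan blocks for λ = 2.
Step 2 — from the minimal polynomial, the factor (x − 2)^2 tells us the largest block for λ = 2 has size 2.
Step 3 — with total size 6, 5 blocks, and largest block 2, the block sizes (in nonincreasing order) are [2, 1, 1, 1, 1].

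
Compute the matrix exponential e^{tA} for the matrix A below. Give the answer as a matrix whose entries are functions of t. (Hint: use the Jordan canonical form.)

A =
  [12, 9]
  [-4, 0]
e^{tA} =
  [6*t*exp(6*t) + exp(6*t), 9*t*exp(6*t)]
  [-4*t*exp(6*t), -6*t*exp(6*t) + exp(6*t)]

Strategy: write A = P · J · P⁻¹ where J is a Jordan canonical form, so e^{tA} = P · e^{tJ} · P⁻¹, and e^{tJ} can be computed block-by-block.

A has Jordan form
J =
  [6, 1]
  [0, 6]
(up to reordering of blocks).

Per-block formulas:
  For a 2×2 Jordan block J_2(6): exp(t · J_2(6)) = e^(6t)·(I + t·N), where N is the 2×2 nilpotent shift.

After assembling e^{tJ} and conjugating by P, we get:

e^{tA} =
  [6*t*exp(6*t) + exp(6*t), 9*t*exp(6*t)]
  [-4*t*exp(6*t), -6*t*exp(6*t) + exp(6*t)]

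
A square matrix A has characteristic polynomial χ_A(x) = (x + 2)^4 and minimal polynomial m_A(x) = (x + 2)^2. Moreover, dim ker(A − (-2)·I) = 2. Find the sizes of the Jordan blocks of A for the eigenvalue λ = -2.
Block sizes for λ = -2: [2, 2]

Step 1 — from the characteristic polynomial, algebraic multiplicity of λ = -2 is 4. From dim ker(A − (-2)·I) = 2, there are exactly 2 Jordan blocks for λ = -2.
Step 2 — from the minimal polynomial, the factor (x + 2)^2 tells us the largest block for λ = -2 has size 2.
Step 3 — with total size 4, 2 blocks, and largest block 2, the block sizes (in nonincreasing order) are [2, 2].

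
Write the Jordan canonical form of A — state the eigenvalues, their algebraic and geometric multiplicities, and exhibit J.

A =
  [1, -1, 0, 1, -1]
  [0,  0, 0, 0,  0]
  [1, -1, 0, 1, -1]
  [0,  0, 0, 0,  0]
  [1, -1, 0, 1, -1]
J_2(0) ⊕ J_1(0) ⊕ J_1(0) ⊕ J_1(0)

The characteristic polynomial is
  det(x·I − A) = x^5

Eigenvalues and multiplicities (the geometric multiplicity of λ is n − rank(A − λI), which equals the number of Jordan blocks for λ):
  λ = 0: algebraic multiplicity = 5, geometric multiplicity = 4

Determining the block sizes for each eigenvalue:
  λ = 0: 4 blocks summing to 5 forces exactly one block of size 2 and the rest size 1 → block sizes [2, 1, 1, 1]

Assembling the blocks gives a Jordan form
J =
  [0, 1, 0, 0, 0]
  [0, 0, 0, 0, 0]
  [0, 0, 0, 0, 0]
  [0, 0, 0, 0, 0]
  [0, 0, 0, 0, 0]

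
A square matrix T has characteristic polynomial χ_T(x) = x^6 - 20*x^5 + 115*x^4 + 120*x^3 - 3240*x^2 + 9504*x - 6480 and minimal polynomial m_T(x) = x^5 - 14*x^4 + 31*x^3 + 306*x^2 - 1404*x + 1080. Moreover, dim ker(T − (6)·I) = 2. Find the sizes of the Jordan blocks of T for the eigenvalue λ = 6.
Block sizes for λ = 6: [3, 1]

Step 1 — from the characteristic polynomial, algebraic multiplicity of λ = 6 is 4. From dim ker(T − (6)·I) = 2, there are exactly 2 Jordan blocks for λ = 6.
Step 2 — from the minimal polynomial, the factor (x − 6)^3 tells us the largest block for λ = 6 has size 3.
Step 3 — with total size 4, 2 blocks, and largest block 3, the block sizes (in nonincreasing order) are [3, 1].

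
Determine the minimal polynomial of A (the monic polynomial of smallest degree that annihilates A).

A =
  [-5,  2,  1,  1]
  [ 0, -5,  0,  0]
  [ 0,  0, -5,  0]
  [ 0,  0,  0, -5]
x^2 + 10*x + 25

The characteristic polynomial is χ_A(x) = (x + 5)^4, so the eigenvalues are known. The minimal polynomial is
  m_A(x) = Π_λ (x − λ)^{k_λ}
where k_λ is the size of the *largest* Jordan block for λ (equivalently, the smallest k with (A − λI)^k v = 0 for every generalised eigenvector v of λ).

  λ = -5: largest Jordan block has size 2, contributing (x + 5)^2

So m_A(x) = (x + 5)^2 = x^2 + 10*x + 25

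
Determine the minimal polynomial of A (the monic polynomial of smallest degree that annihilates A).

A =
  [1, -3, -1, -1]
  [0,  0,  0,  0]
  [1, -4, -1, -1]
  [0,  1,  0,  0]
x^2

The characteristic polynomial is χ_A(x) = x^4, so the eigenvalues are known. The minimal polynomial is
  m_A(x) = Π_λ (x − λ)^{k_λ}
where k_λ is the size of the *largest* Jordan block for λ (equivalently, the smallest k with (A − λI)^k v = 0 for every generalised eigenvector v of λ).

  λ = 0: largest Jordan block has size 2, contributing (x − 0)^2

So m_A(x) = x^2 = x^2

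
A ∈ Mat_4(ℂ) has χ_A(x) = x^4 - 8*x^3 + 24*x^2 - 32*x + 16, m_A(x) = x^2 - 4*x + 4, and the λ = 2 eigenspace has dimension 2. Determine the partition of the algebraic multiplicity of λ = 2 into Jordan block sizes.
Block sizes for λ = 2: [2, 2]

Step 1 — from the characteristic polynomial, algebraic multiplicity of λ = 2 is 4. From dim ker(A − (2)·I) = 2, there are exactly 2 Jordan blocks for λ = 2.
Step 2 — from the minimal polynomial, the factor (x − 2)^2 tells us the largest block for λ = 2 has size 2.
Step 3 — with total size 4, 2 blocks, and largest block 2, the block sizes (in nonincreasing order) are [2, 2].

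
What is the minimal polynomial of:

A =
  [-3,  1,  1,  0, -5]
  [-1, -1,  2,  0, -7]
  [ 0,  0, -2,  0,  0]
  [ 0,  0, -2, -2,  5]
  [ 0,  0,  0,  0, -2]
x^3 + 6*x^2 + 12*x + 8

The characteristic polynomial is χ_A(x) = (x + 2)^5, so the eigenvalues are known. The minimal polynomial is
  m_A(x) = Π_λ (x − λ)^{k_λ}
where k_λ is the size of the *largest* Jordan block for λ (equivalently, the smallest k with (A − λI)^k v = 0 for every generalised eigenvector v of λ).

  λ = -2: largest Jordan block has size 3, contributing (x + 2)^3

So m_A(x) = (x + 2)^3 = x^3 + 6*x^2 + 12*x + 8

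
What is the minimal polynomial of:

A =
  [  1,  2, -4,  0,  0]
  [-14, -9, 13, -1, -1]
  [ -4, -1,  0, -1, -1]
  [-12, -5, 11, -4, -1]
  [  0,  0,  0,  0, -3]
x^3 + 9*x^2 + 27*x + 27

The characteristic polynomial is χ_A(x) = (x + 3)^5, so the eigenvalues are known. The minimal polynomial is
  m_A(x) = Π_λ (x − λ)^{k_λ}
where k_λ is the size of the *largest* Jordan block for λ (equivalently, the smallest k with (A − λI)^k v = 0 for every generalised eigenvector v of λ).

  λ = -3: largest Jordan block has size 3, contributing (x + 3)^3

So m_A(x) = (x + 3)^3 = x^3 + 9*x^2 + 27*x + 27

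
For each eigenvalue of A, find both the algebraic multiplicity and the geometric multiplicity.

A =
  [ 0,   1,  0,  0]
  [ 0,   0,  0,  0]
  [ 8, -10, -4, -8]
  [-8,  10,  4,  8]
λ = 0: alg = 3, geom = 2; λ = 4: alg = 1, geom = 1

Step 1 — factor the characteristic polynomial to read off the algebraic multiplicities:
  χ_A(x) = x^3*(x - 4)

Step 2 — compute geometric multiplicities via the rank-nullity identity g(λ) = n − rank(A − λI):
  rank(A − (0)·I) = 2, so dim ker(A − (0)·I) = n − 2 = 2
  rank(A − (4)·I) = 3, so dim ker(A − (4)·I) = n − 3 = 1

Summary:
  λ = 0: algebraic multiplicity = 3, geometric multiplicity = 2
  λ = 4: algebraic multiplicity = 1, geometric multiplicity = 1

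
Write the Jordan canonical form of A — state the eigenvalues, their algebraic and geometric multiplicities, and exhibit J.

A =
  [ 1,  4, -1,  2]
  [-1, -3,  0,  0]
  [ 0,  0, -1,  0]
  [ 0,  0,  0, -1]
J_3(-1) ⊕ J_1(-1)

The characteristic polynomial is
  det(x·I − A) = x^4 + 4*x^3 + 6*x^2 + 4*x + 1 = (x + 1)^4

Eigenvalues and multiplicities (the geometric multiplicity of λ is n − rank(A − λI), which equals the number of Jordan blocks for λ):
  λ = -1: algebraic multiplicity = 4, geometric multiplicity = 2

Determining the block sizes for each eigenvalue:
  λ = -1: with am = 4 and gm = 2, the partition is not yet determined (e.g. several partitions of 4 into 2 parts exist). Let N = A − (-1)·I. Computing rank(N^1) = 2, rank(N^2) = 1, rank(N^3) = 0; the number of blocks of size ≥ j is rank(N^{j−1}) − rank(N^j), giving [2, 1, 1]. So we have 1 block(s) of size 3, 1 block(s) of size 1 → block sizes [3, 1]

Assembling the blocks gives a Jordan form
J =
  [-1,  1,  0,  0]
  [ 0, -1,  1,  0]
  [ 0,  0, -1,  0]
  [ 0,  0,  0, -1]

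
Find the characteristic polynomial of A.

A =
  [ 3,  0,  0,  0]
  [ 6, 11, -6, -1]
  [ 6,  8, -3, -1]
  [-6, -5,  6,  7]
x^4 - 18*x^3 + 117*x^2 - 324*x + 324

Expanding det(x·I − A) (e.g. by cofactor expansion or by noting that A is similar to its Jordan form J, which has the same characteristic polynomial as A) gives
  χ_A(x) = x^4 - 18*x^3 + 117*x^2 - 324*x + 324
which factors as (x - 6)^2*(x - 3)^2. The eigenvalues (with algebraic multiplicities) are λ = 3 with multiplicity 2, λ = 6 with multiplicity 2.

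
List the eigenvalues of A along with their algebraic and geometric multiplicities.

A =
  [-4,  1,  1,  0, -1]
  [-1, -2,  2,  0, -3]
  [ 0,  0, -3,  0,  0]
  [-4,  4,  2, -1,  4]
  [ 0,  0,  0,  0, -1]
λ = -3: alg = 3, geom = 1; λ = -1: alg = 2, geom = 2

Step 1 — factor the characteristic polynomial to read off the algebraic multiplicities:
  χ_A(x) = (x + 1)^2*(x + 3)^3

Step 2 — compute geometric multiplicities via the rank-nullity identity g(λ) = n − rank(A − λI):
  rank(A − (-3)·I) = 4, so dim ker(A − (-3)·I) = n − 4 = 1
  rank(A − (-1)·I) = 3, so dim ker(A − (-1)·I) = n − 3 = 2

Summary:
  λ = -3: algebraic multiplicity = 3, geometric multiplicity = 1
  λ = -1: algebraic multiplicity = 2, geometric multiplicity = 2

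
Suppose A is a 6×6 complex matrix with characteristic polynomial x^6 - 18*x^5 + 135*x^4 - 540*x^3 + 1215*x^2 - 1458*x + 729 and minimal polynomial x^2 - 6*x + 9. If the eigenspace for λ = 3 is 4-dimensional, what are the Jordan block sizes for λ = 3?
Block sizes for λ = 3: [2, 2, 1, 1]

Step 1 — from the characteristic polynomial, algebraic multiplicity of λ = 3 is 6. From dim ker(A − (3)·I) = 4, there are exactly 4 Jordan blocks for λ = 3.
Step 2 — from the minimal polynomial, the factor (x − 3)^2 tells us the largest block for λ = 3 has size 2.
Step 3 — with total size 6, 4 blocks, and largest block 2, the block sizes (in nonincreasing order) are [2, 2, 1, 1].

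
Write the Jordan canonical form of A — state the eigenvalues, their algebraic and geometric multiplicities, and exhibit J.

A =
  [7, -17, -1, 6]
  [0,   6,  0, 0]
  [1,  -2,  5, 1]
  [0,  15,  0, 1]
J_1(1) ⊕ J_2(6) ⊕ J_1(6)

The characteristic polynomial is
  det(x·I − A) = x^4 - 19*x^3 + 126*x^2 - 324*x + 216 = (x - 6)^3*(x - 1)

Eigenvalues and multiplicities (the geometric multiplicity of λ is n − rank(A − λI), which equals the number of Jordan blocks for λ):
  λ = 1: algebraic multiplicity = 1, geometric multiplicity = 1
  λ = 6: algebraic multiplicity = 3, geometric multiplicity = 2

Determining the block sizes for each eigenvalue:
  λ = 1: one block (gm = 1), so the single block has size am = 1 → block sizes [1]
  λ = 6: 2 blocks summing to 3 forces exactly one block of size 2 and the rest size 1 → block sizes [2, 1]

Assembling the blocks gives a Jordan form
J =
  [1, 0, 0, 0]
  [0, 6, 1, 0]
  [0, 0, 6, 0]
  [0, 0, 0, 6]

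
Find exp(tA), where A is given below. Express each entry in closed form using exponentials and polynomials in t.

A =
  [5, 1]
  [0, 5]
e^{tA} =
  [exp(5*t), t*exp(5*t)]
  [0, exp(5*t)]

Strategy: write A = P · J · P⁻¹ where J is a Jordan canonical form, so e^{tA} = P · e^{tJ} · P⁻¹, and e^{tJ} can be computed block-by-block.

A has Jordan form
J =
  [5, 1]
  [0, 5]
(up to reordering of blocks).

Per-block formulas:
  For a 2×2 Jordan block J_2(5): exp(t · J_2(5)) = e^(5t)·(I + t·N), where N is the 2×2 nilpotent shift.

After assembling e^{tJ} and conjugating by P, we get:

e^{tA} =
  [exp(5*t), t*exp(5*t)]
  [0, exp(5*t)]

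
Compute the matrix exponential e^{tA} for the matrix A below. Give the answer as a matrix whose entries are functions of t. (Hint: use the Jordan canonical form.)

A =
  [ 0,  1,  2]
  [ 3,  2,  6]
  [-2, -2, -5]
e^{tA} =
  [t*exp(-t) + exp(-t), t*exp(-t), 2*t*exp(-t)]
  [3*t*exp(-t), 3*t*exp(-t) + exp(-t), 6*t*exp(-t)]
  [-2*t*exp(-t), -2*t*exp(-t), -4*t*exp(-t) + exp(-t)]

Strategy: write A = P · J · P⁻¹ where J is a Jordan canonical form, so e^{tA} = P · e^{tJ} · P⁻¹, and e^{tJ} can be computed block-by-block.

A has Jordan form
J =
  [-1,  1,  0]
  [ 0, -1,  0]
  [ 0,  0, -1]
(up to reordering of blocks).

Per-block formulas:
  For a 2×2 Jordan block J_2(-1): exp(t · J_2(-1)) = e^(-1t)·(I + t·N), where N is the 2×2 nilpotent shift.
  For a 1×1 block at λ = -1: exp(t · [-1]) = [e^(-1t)].

After assembling e^{tJ} and conjugating by P, we get:

e^{tA} =
  [t*exp(-t) + exp(-t), t*exp(-t), 2*t*exp(-t)]
  [3*t*exp(-t), 3*t*exp(-t) + exp(-t), 6*t*exp(-t)]
  [-2*t*exp(-t), -2*t*exp(-t), -4*t*exp(-t) + exp(-t)]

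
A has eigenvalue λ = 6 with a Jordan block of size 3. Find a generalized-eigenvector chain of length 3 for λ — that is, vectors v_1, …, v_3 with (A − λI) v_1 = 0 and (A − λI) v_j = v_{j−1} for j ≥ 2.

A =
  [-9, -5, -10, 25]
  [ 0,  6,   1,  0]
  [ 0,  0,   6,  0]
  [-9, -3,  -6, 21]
A Jordan chain for λ = 6 of length 3:
v_1 = (-5, 0, 0, -3)ᵀ
v_2 = (-10, 1, 0, -6)ᵀ
v_3 = (0, 0, 1, 0)ᵀ

Let N = A − (6)·I. We want v_3 with N^3 v_3 = 0 but N^2 v_3 ≠ 0; then v_{j-1} := N · v_j for j = 3, …, 2.

Pick v_3 = (0, 0, 1, 0)ᵀ.
Then v_2 = N · v_3 = (-10, 1, 0, -6)ᵀ.
Then v_1 = N · v_2 = (-5, 0, 0, -3)ᵀ.

Sanity check: (A − (6)·I) v_1 = (0, 0, 0, 0)ᵀ = 0. ✓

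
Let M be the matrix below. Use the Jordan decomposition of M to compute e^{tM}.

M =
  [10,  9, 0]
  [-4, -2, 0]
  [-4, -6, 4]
e^{tM} =
  [6*t*exp(4*t) + exp(4*t), 9*t*exp(4*t), 0]
  [-4*t*exp(4*t), -6*t*exp(4*t) + exp(4*t), 0]
  [-4*t*exp(4*t), -6*t*exp(4*t), exp(4*t)]

Strategy: write M = P · J · P⁻¹ where J is a Jordan canonical form, so e^{tM} = P · e^{tJ} · P⁻¹, and e^{tJ} can be computed block-by-block.

M has Jordan form
J =
  [4, 1, 0]
  [0, 4, 0]
  [0, 0, 4]
(up to reordering of blocks).

Per-block formulas:
  For a 2×2 Jordan block J_2(4): exp(t · J_2(4)) = e^(4t)·(I + t·N), where N is the 2×2 nilpotent shift.
  For a 1×1 block at λ = 4: exp(t · [4]) = [e^(4t)].

After assembling e^{tJ} and conjugating by P, we get:

e^{tM} =
  [6*t*exp(4*t) + exp(4*t), 9*t*exp(4*t), 0]
  [-4*t*exp(4*t), -6*t*exp(4*t) + exp(4*t), 0]
  [-4*t*exp(4*t), -6*t*exp(4*t), exp(4*t)]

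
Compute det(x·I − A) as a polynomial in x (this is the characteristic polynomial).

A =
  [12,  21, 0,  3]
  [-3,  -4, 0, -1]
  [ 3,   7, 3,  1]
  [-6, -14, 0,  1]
x^4 - 12*x^3 + 54*x^2 - 108*x + 81

Expanding det(x·I − A) (e.g. by cofactor expansion or by noting that A is similar to its Jordan form J, which has the same characteristic polynomial as A) gives
  χ_A(x) = x^4 - 12*x^3 + 54*x^2 - 108*x + 81
which factors as (x - 3)^4. The eigenvalues (with algebraic multiplicities) are λ = 3 with multiplicity 4.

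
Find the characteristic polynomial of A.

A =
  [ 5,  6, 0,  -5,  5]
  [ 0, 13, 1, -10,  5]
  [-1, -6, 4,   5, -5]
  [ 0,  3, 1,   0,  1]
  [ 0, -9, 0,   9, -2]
x^5 - 20*x^4 + 160*x^3 - 640*x^2 + 1280*x - 1024

Expanding det(x·I − A) (e.g. by cofactor expansion or by noting that A is similar to its Jordan form J, which has the same characteristic polynomial as A) gives
  χ_A(x) = x^5 - 20*x^4 + 160*x^3 - 640*x^2 + 1280*x - 1024
which factors as (x - 4)^5. The eigenvalues (with algebraic multiplicities) are λ = 4 with multiplicity 5.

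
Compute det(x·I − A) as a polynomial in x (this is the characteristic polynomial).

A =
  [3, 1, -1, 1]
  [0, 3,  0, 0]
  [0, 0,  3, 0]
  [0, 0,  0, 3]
x^4 - 12*x^3 + 54*x^2 - 108*x + 81

Expanding det(x·I − A) (e.g. by cofactor expansion or by noting that A is similar to its Jordan form J, which has the same characteristic polynomial as A) gives
  χ_A(x) = x^4 - 12*x^3 + 54*x^2 - 108*x + 81
which factors as (x - 3)^4. The eigenvalues (with algebraic multiplicities) are λ = 3 with multiplicity 4.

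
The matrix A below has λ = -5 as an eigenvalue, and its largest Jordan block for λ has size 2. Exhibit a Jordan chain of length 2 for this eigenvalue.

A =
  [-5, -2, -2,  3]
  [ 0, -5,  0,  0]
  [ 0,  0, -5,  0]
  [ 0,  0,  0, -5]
A Jordan chain for λ = -5 of length 2:
v_1 = (-2, 0, 0, 0)ᵀ
v_2 = (0, 1, 0, 0)ᵀ

Let N = A − (-5)·I. We want v_2 with N^2 v_2 = 0 but N^1 v_2 ≠ 0; then v_{j-1} := N · v_j for j = 2, …, 2.

Pick v_2 = (0, 1, 0, 0)ᵀ.
Then v_1 = N · v_2 = (-2, 0, 0, 0)ᵀ.

Sanity check: (A − (-5)·I) v_1 = (0, 0, 0, 0)ᵀ = 0. ✓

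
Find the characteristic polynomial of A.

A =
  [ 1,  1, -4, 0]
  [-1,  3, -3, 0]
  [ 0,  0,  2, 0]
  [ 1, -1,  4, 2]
x^4 - 8*x^3 + 24*x^2 - 32*x + 16

Expanding det(x·I − A) (e.g. by cofactor expansion or by noting that A is similar to its Jordan form J, which has the same characteristic polynomial as A) gives
  χ_A(x) = x^4 - 8*x^3 + 24*x^2 - 32*x + 16
which factors as (x - 2)^4. The eigenvalues (with algebraic multiplicities) are λ = 2 with multiplicity 4.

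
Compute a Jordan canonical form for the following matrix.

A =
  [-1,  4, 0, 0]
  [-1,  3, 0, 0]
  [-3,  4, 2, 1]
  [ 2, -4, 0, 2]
J_2(1) ⊕ J_2(2)

The characteristic polynomial is
  det(x·I − A) = x^4 - 6*x^3 + 13*x^2 - 12*x + 4 = (x - 2)^2*(x - 1)^2

Eigenvalues and multiplicities (the geometric multiplicity of λ is n − rank(A − λI), which equals the number of Jordan blocks for λ):
  λ = 1: algebraic multiplicity = 2, geometric multiplicity = 1
  λ = 2: algebraic multiplicity = 2, geometric multiplicity = 1

Determining the block sizes for each eigenvalue:
  λ = 1: one block (gm = 1), so the single block has size am = 2 → block sizes [2]
  λ = 2: one block (gm = 1), so the single block has size am = 2 → block sizes [2]

Assembling the blocks gives a Jordan form
J =
  [1, 1, 0, 0]
  [0, 1, 0, 0]
  [0, 0, 2, 1]
  [0, 0, 0, 2]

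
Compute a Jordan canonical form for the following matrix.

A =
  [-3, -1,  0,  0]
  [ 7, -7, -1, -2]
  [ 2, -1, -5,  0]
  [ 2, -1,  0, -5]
J_3(-5) ⊕ J_1(-5)

The characteristic polynomial is
  det(x·I − A) = x^4 + 20*x^3 + 150*x^2 + 500*x + 625 = (x + 5)^4

Eigenvalues and multiplicities (the geometric multiplicity of λ is n − rank(A − λI), which equals the number of Jordan blocks for λ):
  λ = -5: algebraic multiplicity = 4, geometric multiplicity = 2

Determining the block sizes for each eigenvalue:
  λ = -5: with am = 4 and gm = 2, the partition is not yet determined (e.g. several partitions of 4 into 2 parts exist). Let N = A − (-5)·I. Computing rank(N^1) = 2, rank(N^2) = 1, rank(N^3) = 0; the number of blocks of size ≥ j is rank(N^{j−1}) − rank(N^j), giving [2, 1, 1]. So we have 1 block(s) of size 3, 1 block(s) of size 1 → block sizes [3, 1]

Assembling the blocks gives a Jordan form
J =
  [-5,  1,  0,  0]
  [ 0, -5,  1,  0]
  [ 0,  0, -5,  0]
  [ 0,  0,  0, -5]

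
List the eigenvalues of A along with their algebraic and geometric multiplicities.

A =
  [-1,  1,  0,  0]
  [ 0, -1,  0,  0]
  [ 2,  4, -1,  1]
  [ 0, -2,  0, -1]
λ = -1: alg = 4, geom = 2

Step 1 — factor the characteristic polynomial to read off the algebraic multiplicities:
  χ_A(x) = (x + 1)^4

Step 2 — compute geometric multiplicities via the rank-nullity identity g(λ) = n − rank(A − λI):
  rank(A − (-1)·I) = 2, so dim ker(A − (-1)·I) = n − 2 = 2

Summary:
  λ = -1: algebraic multiplicity = 4, geometric multiplicity = 2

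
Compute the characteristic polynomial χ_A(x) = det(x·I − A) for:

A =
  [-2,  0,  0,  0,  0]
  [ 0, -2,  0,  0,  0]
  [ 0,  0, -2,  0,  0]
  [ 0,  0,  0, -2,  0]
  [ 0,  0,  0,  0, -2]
x^5 + 10*x^4 + 40*x^3 + 80*x^2 + 80*x + 32

Expanding det(x·I − A) (e.g. by cofactor expansion or by noting that A is similar to its Jordan form J, which has the same characteristic polynomial as A) gives
  χ_A(x) = x^5 + 10*x^4 + 40*x^3 + 80*x^2 + 80*x + 32
which factors as (x + 2)^5. The eigenvalues (with algebraic multiplicities) are λ = -2 with multiplicity 5.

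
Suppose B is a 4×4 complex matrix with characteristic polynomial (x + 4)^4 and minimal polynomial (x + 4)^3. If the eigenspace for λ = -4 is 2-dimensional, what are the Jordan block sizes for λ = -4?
Block sizes for λ = -4: [3, 1]

Step 1 — from the characteristic polynomial, algebraic multiplicity of λ = -4 is 4. From dim ker(B − (-4)·I) = 2, there are exactly 2 Jordan blocks for λ = -4.
Step 2 — from the minimal polynomial, the factor (x + 4)^3 tells us the largest block for λ = -4 has size 3.
Step 3 — with total size 4, 2 blocks, and largest block 3, the block sizes (in nonincreasing order) are [3, 1].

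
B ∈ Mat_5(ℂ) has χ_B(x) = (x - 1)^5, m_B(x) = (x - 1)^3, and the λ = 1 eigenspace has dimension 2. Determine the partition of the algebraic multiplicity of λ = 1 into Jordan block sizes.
Block sizes for λ = 1: [3, 2]

Step 1 — from the characteristic polynomial, algebraic multiplicity of λ = 1 is 5. From dim ker(B − (1)·I) = 2, there are exactly 2 Jordan blocks for λ = 1.
Step 2 — from the minimal polynomial, the factor (x − 1)^3 tells us the largest block for λ = 1 has size 3.
Step 3 — with total size 5, 2 blocks, and largest block 3, the block sizes (in nonincreasing order) are [3, 2].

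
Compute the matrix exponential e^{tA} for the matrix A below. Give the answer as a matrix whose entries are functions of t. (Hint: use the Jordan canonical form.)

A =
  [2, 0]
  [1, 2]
e^{tA} =
  [exp(2*t), 0]
  [t*exp(2*t), exp(2*t)]

Strategy: write A = P · J · P⁻¹ where J is a Jordan canonical form, so e^{tA} = P · e^{tJ} · P⁻¹, and e^{tJ} can be computed block-by-block.

A has Jordan form
J =
  [2, 1]
  [0, 2]
(up to reordering of blocks).

Per-block formulas:
  For a 2×2 Jordan block J_2(2): exp(t · J_2(2)) = e^(2t)·(I + t·N), where N is the 2×2 nilpotent shift.

After assembling e^{tJ} and conjugating by P, we get:

e^{tA} =
  [exp(2*t), 0]
  [t*exp(2*t), exp(2*t)]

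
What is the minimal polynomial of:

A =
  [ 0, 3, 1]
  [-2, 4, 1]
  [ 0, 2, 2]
x^3 - 6*x^2 + 12*x - 8

The characteristic polynomial is χ_A(x) = (x - 2)^3, so the eigenvalues are known. The minimal polynomial is
  m_A(x) = Π_λ (x − λ)^{k_λ}
where k_λ is the size of the *largest* Jordan block for λ (equivalently, the smallest k with (A − λI)^k v = 0 for every generalised eigenvector v of λ).

  λ = 2: largest Jordan block has size 3, contributing (x − 2)^3

So m_A(x) = (x - 2)^3 = x^3 - 6*x^2 + 12*x - 8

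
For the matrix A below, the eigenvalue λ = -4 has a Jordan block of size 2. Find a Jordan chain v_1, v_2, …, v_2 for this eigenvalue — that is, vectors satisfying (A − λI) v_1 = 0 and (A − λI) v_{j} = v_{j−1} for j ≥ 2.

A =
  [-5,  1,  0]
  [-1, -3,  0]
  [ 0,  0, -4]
A Jordan chain for λ = -4 of length 2:
v_1 = (-1, -1, 0)ᵀ
v_2 = (1, 0, 0)ᵀ

Let N = A − (-4)·I. We want v_2 with N^2 v_2 = 0 but N^1 v_2 ≠ 0; then v_{j-1} := N · v_j for j = 2, …, 2.

Pick v_2 = (1, 0, 0)ᵀ.
Then v_1 = N · v_2 = (-1, -1, 0)ᵀ.

Sanity check: (A − (-4)·I) v_1 = (0, 0, 0)ᵀ = 0. ✓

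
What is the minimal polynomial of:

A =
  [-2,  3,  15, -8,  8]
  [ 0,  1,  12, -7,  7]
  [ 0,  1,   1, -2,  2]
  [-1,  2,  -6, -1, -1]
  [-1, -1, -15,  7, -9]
x^3 + 6*x^2 + 12*x + 8

The characteristic polynomial is χ_A(x) = (x + 2)^5, so the eigenvalues are known. The minimal polynomial is
  m_A(x) = Π_λ (x − λ)^{k_λ}
where k_λ is the size of the *largest* Jordan block for λ (equivalently, the smallest k with (A − λI)^k v = 0 for every generalised eigenvector v of λ).

  λ = -2: largest Jordan block has size 3, contributing (x + 2)^3

So m_A(x) = (x + 2)^3 = x^3 + 6*x^2 + 12*x + 8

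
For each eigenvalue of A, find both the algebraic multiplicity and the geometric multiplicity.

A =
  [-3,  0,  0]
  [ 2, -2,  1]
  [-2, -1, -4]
λ = -3: alg = 3, geom = 2

Step 1 — factor the characteristic polynomial to read off the algebraic multiplicities:
  χ_A(x) = (x + 3)^3

Step 2 — compute geometric multiplicities via the rank-nullity identity g(λ) = n − rank(A − λI):
  rank(A − (-3)·I) = 1, so dim ker(A − (-3)·I) = n − 1 = 2

Summary:
  λ = -3: algebraic multiplicity = 3, geometric multiplicity = 2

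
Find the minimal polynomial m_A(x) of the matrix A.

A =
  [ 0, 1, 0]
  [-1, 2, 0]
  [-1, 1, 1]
x^2 - 2*x + 1

The characteristic polynomial is χ_A(x) = (x - 1)^3, so the eigenvalues are known. The minimal polynomial is
  m_A(x) = Π_λ (x − λ)^{k_λ}
where k_λ is the size of the *largest* Jordan block for λ (equivalently, the smallest k with (A − λI)^k v = 0 for every generalised eigenvector v of λ).

  λ = 1: largest Jordan block has size 2, contributing (x − 1)^2

So m_A(x) = (x - 1)^2 = x^2 - 2*x + 1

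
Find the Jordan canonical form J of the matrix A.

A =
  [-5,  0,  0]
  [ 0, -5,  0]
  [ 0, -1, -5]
J_2(-5) ⊕ J_1(-5)

The characteristic polynomial is
  det(x·I − A) = x^3 + 15*x^2 + 75*x + 125 = (x + 5)^3

Eigenvalues and multiplicities (the geometric multiplicity of λ is n − rank(A − λI), which equals the number of Jordan blocks for λ):
  λ = -5: algebraic multiplicity = 3, geometric multiplicity = 2

Determining the block sizes for each eigenvalue:
  λ = -5: 2 blocks summing to 3 forces exactly one block of size 2 and the rest size 1 → block sizes [2, 1]

Assembling the blocks gives a Jordan form
J =
  [-5,  1,  0]
  [ 0, -5,  0]
  [ 0,  0, -5]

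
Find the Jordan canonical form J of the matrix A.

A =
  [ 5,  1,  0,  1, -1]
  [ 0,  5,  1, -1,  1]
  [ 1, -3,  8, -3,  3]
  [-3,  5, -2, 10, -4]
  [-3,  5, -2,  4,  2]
J_3(6) ⊕ J_2(6)

The characteristic polynomial is
  det(x·I − A) = x^5 - 30*x^4 + 360*x^3 - 2160*x^2 + 6480*x - 7776 = (x - 6)^5

Eigenvalues and multiplicities (the geometric multiplicity of λ is n − rank(A − λI), which equals the number of Jordan blocks for λ):
  λ = 6: algebraic multiplicity = 5, geometric multiplicity = 2

Determining the block sizes for each eigenvalue:
  λ = 6: with am = 5 and gm = 2, the partition is not yet determined (e.g. several partitions of 5 into 2 parts exist). Let N = A − (6)·I. Computing rank(N^1) = 3, rank(N^2) = 1, rank(N^3) = 0; the number of blocks of size ≥ j is rank(N^{j−1}) − rank(N^j), giving [2, 2, 1]. So we have 1 block(s) of size 3, 1 block(s) of size 2 → block sizes [3, 2]

Assembling the blocks gives a Jordan form
J =
  [6, 1, 0, 0, 0]
  [0, 6, 1, 0, 0]
  [0, 0, 6, 0, 0]
  [0, 0, 0, 6, 1]
  [0, 0, 0, 0, 6]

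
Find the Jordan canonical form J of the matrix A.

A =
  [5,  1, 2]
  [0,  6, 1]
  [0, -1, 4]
J_3(5)

The characteristic polynomial is
  det(x·I − A) = x^3 - 15*x^2 + 75*x - 125 = (x - 5)^3

Eigenvalues and multiplicities (the geometric multiplicity of λ is n − rank(A − λI), which equals the number of Jordan blocks for λ):
  λ = 5: algebraic multiplicity = 3, geometric multiplicity = 1

Determining the block sizes for each eigenvalue:
  λ = 5: one block (gm = 1), so the single block has size am = 3 → block sizes [3]

Assembling the blocks gives a Jordan form
J =
  [5, 1, 0]
  [0, 5, 1]
  [0, 0, 5]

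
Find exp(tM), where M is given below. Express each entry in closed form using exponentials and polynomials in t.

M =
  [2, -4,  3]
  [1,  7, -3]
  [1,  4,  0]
e^{tM} =
  [-t*exp(3*t) + exp(3*t), -4*t*exp(3*t), 3*t*exp(3*t)]
  [t*exp(3*t), 4*t*exp(3*t) + exp(3*t), -3*t*exp(3*t)]
  [t*exp(3*t), 4*t*exp(3*t), -3*t*exp(3*t) + exp(3*t)]

Strategy: write M = P · J · P⁻¹ where J is a Jordan canonical form, so e^{tM} = P · e^{tJ} · P⁻¹, and e^{tJ} can be computed block-by-block.

M has Jordan form
J =
  [3, 1, 0]
  [0, 3, 0]
  [0, 0, 3]
(up to reordering of blocks).

Per-block formulas:
  For a 1×1 block at λ = 3: exp(t · [3]) = [e^(3t)].
  For a 2×2 Jordan block J_2(3): exp(t · J_2(3)) = e^(3t)·(I + t·N), where N is the 2×2 nilpotent shift.

After assembling e^{tJ} and conjugating by P, we get:

e^{tM} =
  [-t*exp(3*t) + exp(3*t), -4*t*exp(3*t), 3*t*exp(3*t)]
  [t*exp(3*t), 4*t*exp(3*t) + exp(3*t), -3*t*exp(3*t)]
  [t*exp(3*t), 4*t*exp(3*t), -3*t*exp(3*t) + exp(3*t)]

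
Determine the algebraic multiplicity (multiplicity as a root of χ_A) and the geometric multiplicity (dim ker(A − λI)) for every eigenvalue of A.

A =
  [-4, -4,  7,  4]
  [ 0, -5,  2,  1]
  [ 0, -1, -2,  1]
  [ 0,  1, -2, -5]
λ = -4: alg = 4, geom = 2

Step 1 — factor the characteristic polynomial to read off the algebraic multiplicities:
  χ_A(x) = (x + 4)^4

Step 2 — compute geometric multiplicities via the rank-nullity identity g(λ) = n − rank(A − λI):
  rank(A − (-4)·I) = 2, so dim ker(A − (-4)·I) = n − 2 = 2

Summary:
  λ = -4: algebraic multiplicity = 4, geometric multiplicity = 2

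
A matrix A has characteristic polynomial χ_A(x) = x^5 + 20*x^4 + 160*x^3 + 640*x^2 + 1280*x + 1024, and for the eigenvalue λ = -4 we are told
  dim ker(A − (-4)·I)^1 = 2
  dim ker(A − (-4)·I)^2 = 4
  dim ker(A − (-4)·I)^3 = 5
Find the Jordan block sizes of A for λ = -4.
Block sizes for λ = -4: [3, 2]

From the dimensions of kernels of powers, the number of Jordan blocks of size at least j is d_j − d_{j−1} where d_j = dim ker(N^j) (with d_0 = 0). Computing the differences gives [2, 2, 1].
The number of blocks of size exactly k is (#blocks of size ≥ k) − (#blocks of size ≥ k + 1), so the partition is: 1 block(s) of size 2, 1 block(s) of size 3.
In nonincreasing order the block sizes are [3, 2].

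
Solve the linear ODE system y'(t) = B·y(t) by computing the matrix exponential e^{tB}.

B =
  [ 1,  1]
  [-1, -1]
e^{tB} =
  [t + 1, t]
  [-t, 1 - t]

Strategy: write B = P · J · P⁻¹ where J is a Jordan canonical form, so e^{tB} = P · e^{tJ} · P⁻¹, and e^{tJ} can be computed block-by-block.

B has Jordan form
J =
  [0, 1]
  [0, 0]
(up to reordering of blocks).

Per-block formulas:
  For a 2×2 Jordan block J_2(0): exp(t · J_2(0)) = e^(0t)·(I + t·N), where N is the 2×2 nilpotent shift.

After assembling e^{tJ} and conjugating by P, we get:

e^{tB} =
  [t + 1, t]
  [-t, 1 - t]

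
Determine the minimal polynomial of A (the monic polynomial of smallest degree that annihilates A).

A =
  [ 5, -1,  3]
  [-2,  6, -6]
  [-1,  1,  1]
x^2 - 8*x + 16

The characteristic polynomial is χ_A(x) = (x - 4)^3, so the eigenvalues are known. The minimal polynomial is
  m_A(x) = Π_λ (x − λ)^{k_λ}
where k_λ is the size of the *largest* Jordan block for λ (equivalently, the smallest k with (A − λI)^k v = 0 for every generalised eigenvector v of λ).

  λ = 4: largest Jordan block has size 2, contributing (x − 4)^2

So m_A(x) = (x - 4)^2 = x^2 - 8*x + 16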